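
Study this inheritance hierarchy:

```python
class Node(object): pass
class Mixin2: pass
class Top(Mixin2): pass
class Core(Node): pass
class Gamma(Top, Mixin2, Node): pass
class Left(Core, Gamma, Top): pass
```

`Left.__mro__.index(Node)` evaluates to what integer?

5

L[Left] = Left + merge(L[Core], L[Gamma], L[Top], [Core Gamma Top])
  take Core:  [Core Node object] + [Gamma Top Mixin2 Node object] + [Top Mixin2 object] + [Core Gamma Top]
  take Gamma:  [Node object] + [Gamma Top Mixin2 Node object] + [Top Mixin2 object] + [Gamma Top]
  take Top:  [Node object] + [Top Mixin2 Node object] + [Top Mixin2 object] + [Top]
  take Mixin2:  [Node object] + [Mixin2 Node object] + [Mixin2 object]
  take Node:  [Node object] + [Node object] + [object]
  take object:  [object] + [object] + [object]
MRO: Left Core Gamma Top Mixin2 Node object
Node sits at index 5.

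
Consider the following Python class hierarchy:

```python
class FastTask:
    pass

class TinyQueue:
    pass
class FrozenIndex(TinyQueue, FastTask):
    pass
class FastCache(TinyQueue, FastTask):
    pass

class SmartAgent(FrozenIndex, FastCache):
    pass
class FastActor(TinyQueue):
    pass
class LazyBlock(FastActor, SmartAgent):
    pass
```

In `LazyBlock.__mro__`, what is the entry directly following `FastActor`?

SmartAgent

L[LazyBlock] = LazyBlock + merge(L[FastActor], L[SmartAgent], [FastActor SmartAgent])
  take FastActor:  [FastActor TinyQueue object] + [SmartAgent FrozenIndex FastCache TinyQueue FastTask object] + [FastActor SmartAgent]
  take SmartAgent:  [TinyQueue object] + [SmartAgent FrozenIndex FastCache TinyQueue FastTask object] + [SmartAgent]
  take FrozenIndex:  [TinyQueue object] + [FrozenIndex FastCache TinyQueue FastTask object]
  take FastCache:  [TinyQueue object] + [FastCache TinyQueue FastTask object]
  take TinyQueue:  [TinyQueue object] + [TinyQueue FastTask object]
  take FastTask:  [object] + [FastTask object]
  take object:  [object] + [object]
MRO: LazyBlock FastActor SmartAgent FrozenIndex FastCache TinyQueue FastTask object
FastActor is at position 1; next is SmartAgent.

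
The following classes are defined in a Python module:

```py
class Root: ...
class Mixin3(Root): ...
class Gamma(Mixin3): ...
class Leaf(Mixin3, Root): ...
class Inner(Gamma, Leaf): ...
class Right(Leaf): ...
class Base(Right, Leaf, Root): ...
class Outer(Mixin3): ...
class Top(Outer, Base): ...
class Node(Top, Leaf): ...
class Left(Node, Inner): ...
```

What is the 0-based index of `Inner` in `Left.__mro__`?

L[Left] = Left + merge(L[Node], L[Inner], [Node Inner])
  take Node:  [Node Top Outer Base Right Leaf Mixin3 Root object] + [Inner Gamma Leaf Mixin3 Root object] + [Node Inner]
  take Top:  [Top Outer Base Right Leaf Mixin3 Root object] + [Inner Gamma Leaf Mixin3 Root object] + [Inner]
  take Outer:  [Outer Base Right Leaf Mixin3 Root object] + [Inner Gamma Leaf Mixin3 Root object] + [Inner]
  take Base:  [Base Right Leaf Mixin3 Root object] + [Inner Gamma Leaf Mixin3 Root object] + [Inner]
  take Right:  [Right Leaf Mixin3 Root object] + [Inner Gamma Leaf Mixin3 Root object] + [Inner]
  take Inner:  [Leaf Mixin3 Root object] + [Inner Gamma Leaf Mixin3 Root object] + [Inner]
  take Gamma:  [Leaf Mixin3 Root object] + [Gamma Leaf Mixin3 Root object]
  take Leaf:  [Leaf Mixin3 Root object] + [Leaf Mixin3 Root object]
  take Mixin3:  [Mixin3 Root object] + [Mixin3 Root object]
  take Root:  [Root object] + [Root object]
  take object:  [object] + [object]
MRO: Left Node Top Outer Base Right Inner Gamma Leaf Mixin3 Root object
Inner sits at index 6.

6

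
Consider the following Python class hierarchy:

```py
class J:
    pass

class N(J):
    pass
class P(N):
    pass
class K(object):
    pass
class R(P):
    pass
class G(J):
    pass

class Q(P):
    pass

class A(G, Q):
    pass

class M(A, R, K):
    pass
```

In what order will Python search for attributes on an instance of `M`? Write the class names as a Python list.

[M, A, G, Q, R, P, N, J, K, object]

L[M] = M + merge(L[A], L[R], L[K], [A R K])
  take A:  [A G Q P N J object] + [R P N J object] + [K object] + [A R K]
  take G:  [G Q P N J object] + [R P N J object] + [K object] + [R K]
  take Q:  [Q P N J object] + [R P N J object] + [K object] + [R K]
  take R:  [P N J object] + [R P N J object] + [K object] + [R K]
  take P:  [P N J object] + [P N J object] + [K object] + [K]
  take N:  [N J object] + [N J object] + [K object] + [K]
  take J:  [J object] + [J object] + [K object] + [K]
  take K:  [object] + [object] + [K object] + [K]
  take object:  [object] + [object] + [object]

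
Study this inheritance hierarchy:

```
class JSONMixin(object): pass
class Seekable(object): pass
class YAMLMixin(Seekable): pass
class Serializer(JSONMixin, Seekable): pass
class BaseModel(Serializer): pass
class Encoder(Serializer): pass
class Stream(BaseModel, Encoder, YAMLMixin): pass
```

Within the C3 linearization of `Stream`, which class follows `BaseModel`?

Encoder

L[Stream] = Stream + merge(L[BaseModel], L[Encoder], L[YAMLMixin], [BaseModel Encoder YAMLMixin])
  take BaseModel:  [BaseModel Serializer JSONMixin Seekable object] + [Encoder Serializer JSONMixin Seekable object] + [YAMLMixin Seekable object] + [BaseModel Encoder YAMLMixin]
  take Encoder:  [Serializer JSONMixin Seekable object] + [Encoder Serializer JSONMixin Seekable object] + [YAMLMixin Seekable object] + [Encoder YAMLMixin]
  take Serializer:  [Serializer JSONMixin Seekable object] + [Serializer JSONMixin Seekable object] + [YAMLMixin Seekable object] + [YAMLMixin]
  take JSONMixin:  [JSONMixin Seekable object] + [JSONMixin Seekable object] + [YAMLMixin Seekable object] + [YAMLMixin]
  take YAMLMixin:  [Seekable object] + [Seekable object] + [YAMLMixin Seekable object] + [YAMLMixin]
  take Seekable:  [Seekable object] + [Seekable object] + [Seekable object]
  take object:  [object] + [object] + [object]
MRO: Stream BaseModel Encoder Serializer JSONMixin YAMLMixin Seekable object
BaseModel is at position 1; next is Encoder.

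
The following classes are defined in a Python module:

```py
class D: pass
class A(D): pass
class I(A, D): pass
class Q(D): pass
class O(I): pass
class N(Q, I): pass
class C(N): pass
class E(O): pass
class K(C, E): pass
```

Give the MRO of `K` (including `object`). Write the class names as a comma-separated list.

K, C, N, Q, E, O, I, A, D, object

L[K] = K + merge(L[C], L[E], [C E])
  take C:  [C N Q I A D object] + [E O I A D object] + [C E]
  take N:  [N Q I A D object] + [E O I A D object] + [E]
  take Q:  [Q I A D object] + [E O I A D object] + [E]
  take E:  [I A D object] + [E O I A D object] + [E]
  take O:  [I A D object] + [O I A D object]
  take I:  [I A D object] + [I A D object]
  take A:  [A D object] + [A D object]
  take D:  [D object] + [D object]
  take object:  [object] + [object]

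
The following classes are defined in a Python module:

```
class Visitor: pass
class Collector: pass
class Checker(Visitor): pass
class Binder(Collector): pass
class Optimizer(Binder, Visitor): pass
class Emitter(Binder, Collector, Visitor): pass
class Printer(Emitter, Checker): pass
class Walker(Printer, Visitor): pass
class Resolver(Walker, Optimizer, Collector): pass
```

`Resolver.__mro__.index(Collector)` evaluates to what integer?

L[Resolver] = Resolver + merge(L[Walker], L[Optimizer], L[Collector], [Walker Optimizer Collector])
  take Walker:  [Walker Printer Emitter Binder Collector Checker Visitor object] + [Optimizer Binder Collector Visitor object] + [Collector object] + [Walker Optimizer Collector]
  take Printer:  [Printer Emitter Binder Collector Checker Visitor object] + [Optimizer Binder Collector Visitor object] + [Collector object] + [Optimizer Collector]
  take Emitter:  [Emitter Binder Collector Checker Visitor object] + [Optimizer Binder Collector Visitor object] + [Collector object] + [Optimizer Collector]
  take Optimizer:  [Binder Collector Checker Visitor object] + [Optimizer Binder Collector Visitor object] + [Collector object] + [Optimizer Collector]
  take Binder:  [Binder Collector Checker Visitor object] + [Binder Collector Visitor object] + [Collector object] + [Collector]
  take Collector:  [Collector Checker Visitor object] + [Collector Visitor object] + [Collector object] + [Collector]
  take Checker:  [Checker Visitor object] + [Visitor object] + [object]
  take Visitor:  [Visitor object] + [Visitor object] + [object]
  take object:  [object] + [object] + [object]
MRO: Resolver Walker Printer Emitter Optimizer Binder Collector Checker Visitor object
Collector sits at index 6.

6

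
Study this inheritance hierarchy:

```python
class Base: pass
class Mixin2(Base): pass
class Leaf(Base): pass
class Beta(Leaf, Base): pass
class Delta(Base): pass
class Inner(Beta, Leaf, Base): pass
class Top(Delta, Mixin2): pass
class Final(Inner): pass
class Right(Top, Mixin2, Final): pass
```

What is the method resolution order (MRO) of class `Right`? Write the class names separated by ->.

Right -> Top -> Delta -> Mixin2 -> Final -> Inner -> Beta -> Leaf -> Base -> object

L[Right] = Right + merge(L[Top], L[Mixin2], L[Final], [Top Mixin2 Final])
  take Top:  [Top Delta Mixin2 Base object] + [Mixin2 Base object] + [Final Inner Beta Leaf Base object] + [Top Mixin2 Final]
  take Delta:  [Delta Mixin2 Base object] + [Mixin2 Base object] + [Final Inner Beta Leaf Base object] + [Mixin2 Final]
  take Mixin2:  [Mixin2 Base object] + [Mixin2 Base object] + [Final Inner Beta Leaf Base object] + [Mixin2 Final]
  take Final:  [Base object] + [Base object] + [Final Inner Beta Leaf Base object] + [Final]
  take Inner:  [Base object] + [Base object] + [Inner Beta Leaf Base object]
  take Beta:  [Base object] + [Base object] + [Beta Leaf Base object]
  take Leaf:  [Base object] + [Base object] + [Leaf Base object]
  take Base:  [Base object] + [Base object] + [Base object]
  take object:  [object] + [object] + [object]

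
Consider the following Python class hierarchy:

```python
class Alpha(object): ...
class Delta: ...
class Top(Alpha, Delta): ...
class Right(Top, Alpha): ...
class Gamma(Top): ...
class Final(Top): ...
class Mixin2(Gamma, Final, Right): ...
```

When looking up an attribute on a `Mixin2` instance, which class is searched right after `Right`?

Top

L[Mixin2] = Mixin2 + merge(L[Gamma], L[Final], L[Right], [Gamma Final Right])
  take Gamma:  [Gamma Top Alpha Delta object] + [Final Top Alpha Delta object] + [Right Top Alpha Delta object] + [Gamma Final Right]
  take Final:  [Top Alpha Delta object] + [Final Top Alpha Delta object] + [Right Top Alpha Delta object] + [Final Right]
  take Right:  [Top Alpha Delta object] + [Top Alpha Delta object] + [Right Top Alpha Delta object] + [Right]
  take Top:  [Top Alpha Delta object] + [Top Alpha Delta object] + [Top Alpha Delta object]
  take Alpha:  [Alpha Delta object] + [Alpha Delta object] + [Alpha Delta object]
  take Delta:  [Delta object] + [Delta object] + [Delta object]
  take object:  [object] + [object] + [object]
MRO: Mixin2 Gamma Final Right Top Alpha Delta object
Right is at position 3; next is Top.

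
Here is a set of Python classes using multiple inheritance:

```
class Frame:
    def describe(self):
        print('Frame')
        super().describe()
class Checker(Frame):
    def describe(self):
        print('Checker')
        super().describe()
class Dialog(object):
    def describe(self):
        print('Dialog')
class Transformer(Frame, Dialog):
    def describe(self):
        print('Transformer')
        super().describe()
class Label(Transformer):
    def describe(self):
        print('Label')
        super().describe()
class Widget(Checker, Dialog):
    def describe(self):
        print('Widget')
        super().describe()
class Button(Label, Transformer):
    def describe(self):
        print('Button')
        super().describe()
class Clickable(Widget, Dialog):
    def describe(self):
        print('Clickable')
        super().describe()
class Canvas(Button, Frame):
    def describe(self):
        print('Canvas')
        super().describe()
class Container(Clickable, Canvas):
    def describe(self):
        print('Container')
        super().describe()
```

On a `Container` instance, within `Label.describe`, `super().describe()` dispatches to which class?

Transformer

L[Container] = Container + merge(L[Clickable], L[Canvas], [Clickable Canvas])
  take Clickable:  [Clickable Widget Checker Frame Dialog object] + [Canvas Button Label Transformer Frame Dialog object] + [Clickable Canvas]
  take Widget:  [Widget Checker Frame Dialog object] + [Canvas Button Label Transformer Frame Dialog object] + [Canvas]
  take Checker:  [Checker Frame Dialog object] + [Canvas Button Label Transformer Frame Dialog object] + [Canvas]
  take Canvas:  [Frame Dialog object] + [Canvas Button Label Transformer Frame Dialog object] + [Canvas]
  take Button:  [Frame Dialog object] + [Button Label Transformer Frame Dialog object]
  take Label:  [Frame Dialog object] + [Label Transformer Frame Dialog object]
  take Transformer:  [Frame Dialog object] + [Transformer Frame Dialog object]
  take Frame:  [Frame Dialog object] + [Frame Dialog object]
  take Dialog:  [Dialog object] + [Dialog object]
  take object:  [object] + [object]
MRO: Container Clickable Widget Checker Canvas Button Label Transformer Frame Dialog object
super() in Label.describe on a Container instance goes to the class after Label in Container's MRO: Transformer.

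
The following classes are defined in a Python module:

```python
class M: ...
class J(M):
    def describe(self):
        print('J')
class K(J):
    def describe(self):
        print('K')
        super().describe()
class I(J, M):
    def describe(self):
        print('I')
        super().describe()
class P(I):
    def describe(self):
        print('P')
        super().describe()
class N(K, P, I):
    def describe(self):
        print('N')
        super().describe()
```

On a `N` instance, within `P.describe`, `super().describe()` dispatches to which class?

I

L[N] = N + merge(L[K], L[P], L[I], [K P I])
  take K:  [K J M object] + [P I J M object] + [I J M object] + [K P I]
  take P:  [J M object] + [P I J M object] + [I J M object] + [P I]
  take I:  [J M object] + [I J M object] + [I J M object] + [I]
  take J:  [J M object] + [J M object] + [J M object]
  take M:  [M object] + [M object] + [M object]
  take object:  [object] + [object] + [object]
MRO: N K P I J M object
super() in P.describe on a N instance goes to the class after P in N's MRO: I.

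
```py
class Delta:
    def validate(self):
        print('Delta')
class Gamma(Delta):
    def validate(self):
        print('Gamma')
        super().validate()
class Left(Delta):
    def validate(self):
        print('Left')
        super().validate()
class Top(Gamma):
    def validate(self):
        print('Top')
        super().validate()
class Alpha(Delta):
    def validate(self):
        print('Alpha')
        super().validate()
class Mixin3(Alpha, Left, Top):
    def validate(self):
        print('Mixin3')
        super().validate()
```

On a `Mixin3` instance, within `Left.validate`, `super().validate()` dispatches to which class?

L[Mixin3] = Mixin3 + merge(L[Alpha], L[Left], L[Top], [Alpha Left Top])
  take Alpha:  [Alpha Delta object] + [Left Delta object] + [Top Gamma Delta object] + [Alpha Left Top]
  take Left:  [Delta object] + [Left Delta object] + [Top Gamma Delta object] + [Left Top]
  take Top:  [Delta object] + [Delta object] + [Top Gamma Delta object] + [Top]
  take Gamma:  [Delta object] + [Delta object] + [Gamma Delta object]
  take Delta:  [Delta object] + [Delta object] + [Delta object]
  take object:  [object] + [object] + [object]
MRO: Mixin3 Alpha Left Top Gamma Delta object
super() in Left.validate on a Mixin3 instance goes to the class after Left in Mixin3's MRO: Top.

Top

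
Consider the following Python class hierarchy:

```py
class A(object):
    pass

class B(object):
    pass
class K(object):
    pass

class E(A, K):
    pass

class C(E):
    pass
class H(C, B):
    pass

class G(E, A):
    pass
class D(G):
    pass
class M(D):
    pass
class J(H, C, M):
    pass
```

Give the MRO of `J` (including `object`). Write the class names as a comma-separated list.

L[J] = J + merge(L[H], L[C], L[M], [H C M])
  take H:  [H C E A K B object] + [C E A K object] + [M D G E A K object] + [H C M]
  take C:  [C E A K B object] + [C E A K object] + [M D G E A K object] + [C M]
  take M:  [E A K B object] + [E A K object] + [M D G E A K object] + [M]
  take D:  [E A K B object] + [E A K object] + [D G E A K object]
  take G:  [E A K B object] + [E A K object] + [G E A K object]
  take E:  [E A K B object] + [E A K object] + [E A K object]
  take A:  [A K B object] + [A K object] + [A K object]
  take K:  [K B object] + [K object] + [K object]
  take B:  [B object] + [object] + [object]
  take object:  [object] + [object] + [object]

J, H, C, M, D, G, E, A, K, B, object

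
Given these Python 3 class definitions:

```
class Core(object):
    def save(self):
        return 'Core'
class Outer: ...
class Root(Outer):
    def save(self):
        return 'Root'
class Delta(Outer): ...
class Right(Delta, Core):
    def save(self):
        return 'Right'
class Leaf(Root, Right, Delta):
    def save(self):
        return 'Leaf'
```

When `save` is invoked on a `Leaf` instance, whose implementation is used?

Leaf

L[Leaf] = Leaf + merge(L[Root], L[Right], L[Delta], [Root Right Delta])
  take Root:  [Root Outer object] + [Right Delta Outer Core object] + [Delta Outer object] + [Root Right Delta]
  take Right:  [Outer object] + [Right Delta Outer Core object] + [Delta Outer object] + [Right Delta]
  take Delta:  [Outer object] + [Delta Outer Core object] + [Delta Outer object] + [Delta]
  take Outer:  [Outer object] + [Outer Core object] + [Outer object]
  take Core:  [object] + [Core object] + [object]
  take object:  [object] + [object] + [object]
MRO: Leaf Root Right Delta Outer Core object
save is defined in: Core, Leaf, Right, Root. First along the MRO is Leaf.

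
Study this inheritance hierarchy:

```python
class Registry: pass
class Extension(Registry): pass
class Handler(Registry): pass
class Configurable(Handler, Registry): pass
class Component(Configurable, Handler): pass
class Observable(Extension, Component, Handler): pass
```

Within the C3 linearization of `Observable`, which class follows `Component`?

Configurable

L[Observable] = Observable + merge(L[Extension], L[Component], L[Handler], [Extension Component Handler])
  take Extension:  [Extension Registry object] + [Component Configurable Handler Registry object] + [Handler Registry object] + [Extension Component Handler]
  take Component:  [Registry object] + [Component Configurable Handler Registry object] + [Handler Registry object] + [Component Handler]
  take Configurable:  [Registry object] + [Configurable Handler Registry object] + [Handler Registry object] + [Handler]
  take Handler:  [Registry object] + [Handler Registry object] + [Handler Registry object] + [Handler]
  take Registry:  [Registry object] + [Registry object] + [Registry object]
  take object:  [object] + [object] + [object]
MRO: Observable Extension Component Configurable Handler Registry object
Component is at position 2; next is Configurable.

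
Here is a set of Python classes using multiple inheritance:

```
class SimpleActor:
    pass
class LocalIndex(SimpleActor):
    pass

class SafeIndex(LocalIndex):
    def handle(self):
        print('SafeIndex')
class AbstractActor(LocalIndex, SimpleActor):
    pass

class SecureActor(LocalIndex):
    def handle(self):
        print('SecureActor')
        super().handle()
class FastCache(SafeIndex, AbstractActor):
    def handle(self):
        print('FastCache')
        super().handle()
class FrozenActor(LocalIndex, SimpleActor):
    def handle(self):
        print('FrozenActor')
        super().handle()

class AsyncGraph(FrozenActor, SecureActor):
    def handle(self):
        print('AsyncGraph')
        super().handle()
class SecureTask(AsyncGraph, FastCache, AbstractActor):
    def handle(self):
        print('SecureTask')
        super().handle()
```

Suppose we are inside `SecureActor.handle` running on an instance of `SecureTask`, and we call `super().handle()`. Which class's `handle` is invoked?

FastCache

L[SecureTask] = SecureTask + merge(L[AsyncGraph], L[FastCache], L[AbstractActor], [AsyncGraph FastCache AbstractActor])
  take AsyncGraph:  [AsyncGraph FrozenActor SecureActor LocalIndex SimpleActor object] + [FastCache SafeIndex AbstractActor LocalIndex SimpleActor object] + [AbstractActor LocalIndex SimpleActor object] + [AsyncGraph FastCache AbstractActor]
  take FrozenActor:  [FrozenActor SecureActor LocalIndex SimpleActor object] + [FastCache SafeIndex AbstractActor LocalIndex SimpleActor object] + [AbstractActor LocalIndex SimpleActor object] + [FastCache AbstractActor]
  take SecureActor:  [SecureActor LocalIndex SimpleActor object] + [FastCache SafeIndex AbstractActor LocalIndex SimpleActor object] + [AbstractActor LocalIndex SimpleActor object] + [FastCache AbstractActor]
  take FastCache:  [LocalIndex SimpleActor object] + [FastCache SafeIndex AbstractActor LocalIndex SimpleActor object] + [AbstractActor LocalIndex SimpleActor object] + [FastCache AbstractActor]
  take SafeIndex:  [LocalIndex SimpleActor object] + [SafeIndex AbstractActor LocalIndex SimpleActor object] + [AbstractActor LocalIndex SimpleActor object] + [AbstractActor]
  take AbstractActor:  [LocalIndex SimpleActor object] + [AbstractActor LocalIndex SimpleActor object] + [AbstractActor LocalIndex SimpleActor object] + [AbstractActor]
  take LocalIndex:  [LocalIndex SimpleActor object] + [LocalIndex SimpleActor object] + [LocalIndex SimpleActor object]
  take SimpleActor:  [SimpleActor object] + [SimpleActor object] + [SimpleActor object]
  take object:  [object] + [object] + [object]
MRO: SecureTask AsyncGraph FrozenActor SecureActor FastCache SafeIndex AbstractActor LocalIndex SimpleActor object
super() in SecureActor.handle on a SecureTask instance goes to the class after SecureActor in SecureTask's MRO: FastCache.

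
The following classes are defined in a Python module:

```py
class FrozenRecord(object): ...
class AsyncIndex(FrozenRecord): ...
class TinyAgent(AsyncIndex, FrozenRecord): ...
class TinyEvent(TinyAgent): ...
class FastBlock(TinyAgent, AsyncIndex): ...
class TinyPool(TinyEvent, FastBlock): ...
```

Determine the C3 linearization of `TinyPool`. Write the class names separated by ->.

L[TinyPool] = TinyPool + merge(L[TinyEvent], L[FastBlock], [TinyEvent FastBlock])
  take TinyEvent:  [TinyEvent TinyAgent AsyncIndex FrozenRecord object] + [FastBlock TinyAgent AsyncIndex FrozenRecord object] + [TinyEvent FastBlock]
  take FastBlock:  [TinyAgent AsyncIndex FrozenRecord object] + [FastBlock TinyAgent AsyncIndex FrozenRecord object] + [FastBlock]
  take TinyAgent:  [TinyAgent AsyncIndex FrozenRecord object] + [TinyAgent AsyncIndex FrozenRecord object]
  take AsyncIndex:  [AsyncIndex FrozenRecord object] + [AsyncIndex FrozenRecord object]
  take FrozenRecord:  [FrozenRecord object] + [FrozenRecord object]
  take object:  [object] + [object]

TinyPool -> TinyEvent -> FastBlock -> TinyAgent -> AsyncIndex -> FrozenRecord -> object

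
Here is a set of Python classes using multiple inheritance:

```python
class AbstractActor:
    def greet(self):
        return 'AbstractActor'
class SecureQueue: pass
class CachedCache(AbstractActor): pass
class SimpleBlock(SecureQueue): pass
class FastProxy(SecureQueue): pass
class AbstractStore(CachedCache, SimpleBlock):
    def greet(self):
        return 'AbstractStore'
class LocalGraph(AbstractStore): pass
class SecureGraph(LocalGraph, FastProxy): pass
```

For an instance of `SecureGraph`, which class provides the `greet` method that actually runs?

AbstractStore

L[SecureGraph] = SecureGraph + merge(L[LocalGraph], L[FastProxy], [LocalGraph FastProxy])
  take LocalGraph:  [LocalGraph AbstractStore CachedCache AbstractActor SimpleBlock SecureQueue object] + [FastProxy SecureQueue object] + [LocalGraph FastProxy]
  take AbstractStore:  [AbstractStore CachedCache AbstractActor SimpleBlock SecureQueue object] + [FastProxy SecureQueue object] + [FastProxy]
  take CachedCache:  [CachedCache AbstractActor SimpleBlock SecureQueue object] + [FastProxy SecureQueue object] + [FastProxy]
  take AbstractActor:  [AbstractActor SimpleBlock SecureQueue object] + [FastProxy SecureQueue object] + [FastProxy]
  take SimpleBlock:  [SimpleBlock SecureQueue object] + [FastProxy SecureQueue object] + [FastProxy]
  take FastProxy:  [SecureQueue object] + [FastProxy SecureQueue object] + [FastProxy]
  take SecureQueue:  [SecureQueue object] + [SecureQueue object]
  take object:  [object] + [object]
MRO: SecureGraph LocalGraph AbstractStore CachedCache AbstractActor SimpleBlock FastProxy SecureQueue object
greet is defined in: AbstractActor, AbstractStore. First along the MRO is AbstractStore.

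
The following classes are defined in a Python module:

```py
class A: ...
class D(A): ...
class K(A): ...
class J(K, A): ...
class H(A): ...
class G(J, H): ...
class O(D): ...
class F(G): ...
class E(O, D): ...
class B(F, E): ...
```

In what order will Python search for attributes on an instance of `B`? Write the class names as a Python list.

L[B] = B + merge(L[F], L[E], [F E])
  take F:  [F G J K H A object] + [E O D A object] + [F E]
  take G:  [G J K H A object] + [E O D A object] + [E]
  take J:  [J K H A object] + [E O D A object] + [E]
  take K:  [K H A object] + [E O D A object] + [E]
  take H:  [H A object] + [E O D A object] + [E]
  take E:  [A object] + [E O D A object] + [E]
  take O:  [A object] + [O D A object]
  take D:  [A object] + [D A object]
  take A:  [A object] + [A object]
  take object:  [object] + [object]

[B, F, G, J, K, H, E, O, D, A, object]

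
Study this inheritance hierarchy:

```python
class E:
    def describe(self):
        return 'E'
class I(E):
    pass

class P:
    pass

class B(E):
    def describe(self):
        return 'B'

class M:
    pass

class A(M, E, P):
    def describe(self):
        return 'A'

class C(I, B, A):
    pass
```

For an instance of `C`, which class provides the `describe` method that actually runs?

B

L[C] = C + merge(L[I], L[B], L[A], [I B A])
  take I:  [I E object] + [B E object] + [A M E P object] + [I B A]
  take B:  [E object] + [B E object] + [A M E P object] + [B A]
  take A:  [E object] + [E object] + [A M E P object] + [A]
  take M:  [E object] + [E object] + [M E P object]
  take E:  [E object] + [E object] + [E P object]
  take P:  [object] + [object] + [P object]
  take object:  [object] + [object] + [object]
MRO: C I B A M E P object
describe is defined in: A, B, E. First along the MRO is B.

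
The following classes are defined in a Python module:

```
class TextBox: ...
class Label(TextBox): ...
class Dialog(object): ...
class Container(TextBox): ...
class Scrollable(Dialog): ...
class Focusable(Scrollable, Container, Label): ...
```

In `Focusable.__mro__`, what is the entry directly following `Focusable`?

L[Focusable] = Focusable + merge(L[Scrollable], L[Container], L[Label], [Scrollable Container Label])
  take Scrollable:  [Scrollable Dialog object] + [Container TextBox object] + [Label TextBox object] + [Scrollable Container Label]
  take Dialog:  [Dialog object] + [Container TextBox object] + [Label TextBox object] + [Container Label]
  take Container:  [object] + [Container TextBox object] + [Label TextBox object] + [Container Label]
  take Label:  [object] + [TextBox object] + [Label TextBox object] + [Label]
  take TextBox:  [object] + [TextBox object] + [TextBox object]
  take object:  [object] + [object] + [object]
MRO: Focusable Scrollable Dialog Container Label TextBox object
Focusable is at position 0; next is Scrollable.

Scrollable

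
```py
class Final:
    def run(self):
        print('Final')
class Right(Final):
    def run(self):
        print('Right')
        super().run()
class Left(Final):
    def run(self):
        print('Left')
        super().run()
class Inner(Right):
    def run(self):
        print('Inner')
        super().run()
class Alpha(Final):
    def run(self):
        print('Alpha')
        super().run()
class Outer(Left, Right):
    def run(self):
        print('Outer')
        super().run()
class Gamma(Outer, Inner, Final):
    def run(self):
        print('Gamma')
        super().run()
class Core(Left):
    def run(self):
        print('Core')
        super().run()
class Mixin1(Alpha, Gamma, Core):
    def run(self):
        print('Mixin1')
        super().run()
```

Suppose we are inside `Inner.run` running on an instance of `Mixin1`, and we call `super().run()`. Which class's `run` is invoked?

Right

L[Mixin1] = Mixin1 + merge(L[Alpha], L[Gamma], L[Core], [Alpha Gamma Core])
  take Alpha:  [Alpha Final object] + [Gamma Outer Left Inner Right Final object] + [Core Left Final object] + [Alpha Gamma Core]
  take Gamma:  [Final object] + [Gamma Outer Left Inner Right Final object] + [Core Left Final object] + [Gamma Core]
  take Outer:  [Final object] + [Outer Left Inner Right Final object] + [Core Left Final object] + [Core]
  take Core:  [Final object] + [Left Inner Right Final object] + [Core Left Final object] + [Core]
  take Left:  [Final object] + [Left Inner Right Final object] + [Left Final object]
  take Inner:  [Final object] + [Inner Right Final object] + [Final object]
  take Right:  [Final object] + [Right Final object] + [Final object]
  take Final:  [Final object] + [Final object] + [Final object]
  take object:  [object] + [object] + [object]
MRO: Mixin1 Alpha Gamma Outer Core Left Inner Right Final object
super() in Inner.run on a Mixin1 instance goes to the class after Inner in Mixin1's MRO: Right.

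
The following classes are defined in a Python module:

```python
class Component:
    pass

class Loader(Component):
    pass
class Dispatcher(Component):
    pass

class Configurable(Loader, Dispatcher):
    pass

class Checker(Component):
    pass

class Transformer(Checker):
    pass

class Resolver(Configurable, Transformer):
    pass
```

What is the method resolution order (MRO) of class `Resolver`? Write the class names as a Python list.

L[Resolver] = Resolver + merge(L[Configurable], L[Transformer], [Configurable Transformer])
  take Configurable:  [Configurable Loader Dispatcher Component object] + [Transformer Checker Component object] + [Configurable Transformer]
  take Loader:  [Loader Dispatcher Component object] + [Transformer Checker Component object] + [Transformer]
  take Dispatcher:  [Dispatcher Component object] + [Transformer Checker Component object] + [Transformer]
  take Transformer:  [Component object] + [Transformer Checker Component object] + [Transformer]
  take Checker:  [Component object] + [Checker Component object]
  take Component:  [Component object] + [Component object]
  take object:  [object] + [object]

[Resolver, Configurable, Loader, Dispatcher, Transformer, Checker, Component, object]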